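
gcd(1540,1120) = 140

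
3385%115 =50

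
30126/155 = 30126/155 = 194.36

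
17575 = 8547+9028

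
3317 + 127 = 3444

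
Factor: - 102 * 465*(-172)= 2^3*3^2*5^1*17^1 * 31^1 * 43^1 = 8157960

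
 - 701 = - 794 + 93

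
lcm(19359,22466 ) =1819746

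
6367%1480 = 447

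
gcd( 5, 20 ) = 5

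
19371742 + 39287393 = 58659135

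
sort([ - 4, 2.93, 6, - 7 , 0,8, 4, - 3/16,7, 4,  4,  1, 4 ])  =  [ - 7, - 4, - 3/16, 0 , 1, 2.93, 4,4,  4, 4, 6, 7,8 ] 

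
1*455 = 455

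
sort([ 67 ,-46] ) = [ -46,67] 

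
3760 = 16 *235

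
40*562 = 22480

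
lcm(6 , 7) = 42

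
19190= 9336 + 9854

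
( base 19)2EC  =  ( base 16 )3E8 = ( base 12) 6B4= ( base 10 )1000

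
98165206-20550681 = 77614525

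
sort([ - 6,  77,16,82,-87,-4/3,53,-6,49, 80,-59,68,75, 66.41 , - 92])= [-92,-87 , - 59 , -6,  -  6 ,  -  4/3,  16,  49, 53,66.41,68,  75,  77,80 , 82]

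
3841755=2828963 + 1012792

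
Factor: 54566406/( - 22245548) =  - 2^(-1 )* 3^3*13^ ( - 1)* 79^1*419^( - 1)*1021^( -1 ) *12791^1 = -27283203/11122774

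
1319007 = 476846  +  842161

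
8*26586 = 212688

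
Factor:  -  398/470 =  - 199/235 = -5^( - 1)*47^( -1)* 199^1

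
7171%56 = 3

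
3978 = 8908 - 4930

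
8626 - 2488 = 6138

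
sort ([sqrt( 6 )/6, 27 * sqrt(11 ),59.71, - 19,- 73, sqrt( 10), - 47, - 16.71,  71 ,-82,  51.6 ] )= [  -  82, - 73,-47,-19, - 16.71,sqrt(6)/6,sqrt(10),  51.6 , 59.71,71,27 * sqrt(11) ]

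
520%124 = 24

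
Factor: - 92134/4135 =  - 2^1* 5^( - 1)*7^1  *  827^(- 1) * 6581^1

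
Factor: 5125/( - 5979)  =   - 3^(- 1)*5^3 * 41^1*1993^( -1)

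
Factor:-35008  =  -2^6 * 547^1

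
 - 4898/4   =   - 1225 + 1/2 = -1224.50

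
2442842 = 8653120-6210278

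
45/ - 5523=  - 15/1841 = - 0.01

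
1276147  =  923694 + 352453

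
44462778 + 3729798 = 48192576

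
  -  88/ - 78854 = 44/39427 = 0.00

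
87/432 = 29/144= 0.20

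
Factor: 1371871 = 97^1*14143^1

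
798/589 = 1 + 11/31 = 1.35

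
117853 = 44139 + 73714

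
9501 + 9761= 19262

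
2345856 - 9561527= - 7215671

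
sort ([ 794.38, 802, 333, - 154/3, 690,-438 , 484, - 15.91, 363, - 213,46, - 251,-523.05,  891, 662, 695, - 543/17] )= [ - 523.05, -438, - 251 ,-213 , - 154/3,-543/17, - 15.91,46, 333, 363,484, 662,  690,695,794.38, 802, 891]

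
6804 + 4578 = 11382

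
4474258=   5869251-1394993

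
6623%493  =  214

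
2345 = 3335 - 990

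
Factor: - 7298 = - 2^1 *41^1*89^1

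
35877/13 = 2759 + 10/13 = 2759.77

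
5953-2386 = 3567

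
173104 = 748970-575866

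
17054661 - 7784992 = 9269669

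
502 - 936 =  -434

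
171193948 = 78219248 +92974700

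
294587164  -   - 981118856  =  1275706020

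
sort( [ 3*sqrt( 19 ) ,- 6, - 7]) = [-7,-6,  3*sqrt(19 ) ]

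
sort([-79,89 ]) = [-79 , 89]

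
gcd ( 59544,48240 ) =72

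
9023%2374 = 1901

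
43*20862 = 897066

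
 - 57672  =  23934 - 81606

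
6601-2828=3773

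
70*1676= 117320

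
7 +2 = 9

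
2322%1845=477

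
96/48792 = 4/2033 = 0.00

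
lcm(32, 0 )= 0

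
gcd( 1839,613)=613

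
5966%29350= 5966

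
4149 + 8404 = 12553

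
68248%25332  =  17584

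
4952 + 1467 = 6419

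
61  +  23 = 84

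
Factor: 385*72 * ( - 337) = - 2^3 * 3^2*5^1 * 7^1*11^1*337^1 = - 9341640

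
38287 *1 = 38287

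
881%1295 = 881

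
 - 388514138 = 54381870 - 442896008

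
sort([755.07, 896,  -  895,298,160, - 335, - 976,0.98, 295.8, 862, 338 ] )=[-976, - 895, -335,0.98, 160,  295.8 , 298,338, 755.07,  862,896]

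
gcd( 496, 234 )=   2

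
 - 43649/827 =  - 53+ 182/827 = -  52.78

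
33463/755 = 44 + 243/755 = 44.32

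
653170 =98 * 6665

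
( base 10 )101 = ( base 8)145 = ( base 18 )5B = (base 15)6B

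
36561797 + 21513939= 58075736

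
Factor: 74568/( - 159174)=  - 52/111 = - 2^2*3^( - 1 )*13^1*37^( - 1 ) 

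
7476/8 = 934 + 1/2= 934.50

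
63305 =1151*55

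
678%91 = 41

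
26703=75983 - 49280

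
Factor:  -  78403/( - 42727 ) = 13^1*37^1 *163^1*42727^(-1)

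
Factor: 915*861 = 787815 = 3^2*5^1*7^1*41^1*61^1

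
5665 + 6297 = 11962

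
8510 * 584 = 4969840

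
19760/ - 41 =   -  482  +  2/41  =  - 481.95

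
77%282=77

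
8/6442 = 4/3221 = 0.00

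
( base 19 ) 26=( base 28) 1g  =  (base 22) 20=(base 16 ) 2C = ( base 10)44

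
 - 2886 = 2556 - 5442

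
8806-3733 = 5073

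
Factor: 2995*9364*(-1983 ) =-2^2*3^1*5^1 * 599^1*661^1*2341^1 = -55613591940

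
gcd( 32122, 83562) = 2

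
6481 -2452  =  4029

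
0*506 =0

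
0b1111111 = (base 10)127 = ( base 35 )3M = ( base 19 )6d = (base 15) 87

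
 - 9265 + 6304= - 2961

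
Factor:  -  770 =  - 2^1 * 5^1*7^1*11^1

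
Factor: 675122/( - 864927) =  - 2^1*3^ ( -2) * 7^1*83^2 * 13729^(  -  1) = - 96446/123561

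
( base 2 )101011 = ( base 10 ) 43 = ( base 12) 37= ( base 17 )29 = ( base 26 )1H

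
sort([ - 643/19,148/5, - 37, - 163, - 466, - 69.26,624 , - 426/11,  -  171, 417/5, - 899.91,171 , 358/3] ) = [ - 899.91, - 466,  -  171, - 163,  -  69.26, - 426/11,  -  37,  -  643/19,148/5,417/5,358/3,171  ,  624]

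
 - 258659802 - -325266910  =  66607108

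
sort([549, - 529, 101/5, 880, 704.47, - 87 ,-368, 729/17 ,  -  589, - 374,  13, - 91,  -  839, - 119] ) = [ - 839, - 589,  -  529, - 374, - 368,  -  119, - 91, - 87,  13, 101/5, 729/17, 549, 704.47 , 880]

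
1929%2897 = 1929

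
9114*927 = 8448678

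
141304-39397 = 101907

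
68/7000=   17/1750 = 0.01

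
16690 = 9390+7300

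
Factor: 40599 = 3^2*13^1*347^1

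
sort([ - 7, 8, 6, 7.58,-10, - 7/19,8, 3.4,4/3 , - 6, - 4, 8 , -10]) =[ - 10, -10, - 7, - 6, - 4,-7/19,4/3,3.4, 6,7.58, 8 , 8, 8 ] 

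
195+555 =750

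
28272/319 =28272/319= 88.63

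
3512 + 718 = 4230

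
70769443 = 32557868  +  38211575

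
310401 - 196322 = 114079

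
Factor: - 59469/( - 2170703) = 3^1 * 43^1*461^1*2170703^( - 1) 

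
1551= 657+894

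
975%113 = 71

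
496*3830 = 1899680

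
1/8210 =1/8210 = 0.00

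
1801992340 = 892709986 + 909282354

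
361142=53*6814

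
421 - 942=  - 521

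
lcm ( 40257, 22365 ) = 201285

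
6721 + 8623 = 15344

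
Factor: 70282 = 2^1 *35141^1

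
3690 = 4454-764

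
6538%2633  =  1272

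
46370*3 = 139110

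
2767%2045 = 722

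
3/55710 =1/18570 = 0.00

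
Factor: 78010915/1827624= 2^(-3)*3^(-1)*5^1*271^( - 1 )*281^( - 1)*15602183^1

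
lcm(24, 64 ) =192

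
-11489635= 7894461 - 19384096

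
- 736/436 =-2 + 34/109 =- 1.69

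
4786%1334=784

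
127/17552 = 127/17552=   0.01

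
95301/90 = 1058+9/10 = 1058.90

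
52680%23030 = 6620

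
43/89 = 43/89  =  0.48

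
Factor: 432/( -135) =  - 2^4*5^ (- 1)=-16/5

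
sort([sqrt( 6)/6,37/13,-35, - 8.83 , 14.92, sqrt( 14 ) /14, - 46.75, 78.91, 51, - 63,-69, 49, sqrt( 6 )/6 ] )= [ - 69, - 63,  -  46.75, - 35, - 8.83, sqrt(14) /14,sqrt( 6)/6, sqrt( 6)/6, 37/13, 14.92,49, 51,  78.91]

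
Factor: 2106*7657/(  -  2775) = -5375214/925 = -2^1*3^3*5^(  -  2 ) * 13^2* 19^1*31^1*37^ (  -  1 )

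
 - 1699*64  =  -108736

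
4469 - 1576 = 2893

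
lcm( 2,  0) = 0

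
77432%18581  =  3108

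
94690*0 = 0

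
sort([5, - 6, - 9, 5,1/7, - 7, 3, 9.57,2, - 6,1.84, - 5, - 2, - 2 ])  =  [-9, - 7, - 6 , - 6 ,- 5,  -  2, - 2, 1/7,1.84,2,3 , 5,5, 9.57]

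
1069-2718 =  -  1649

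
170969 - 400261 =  - 229292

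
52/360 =13/90=0.14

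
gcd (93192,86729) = 1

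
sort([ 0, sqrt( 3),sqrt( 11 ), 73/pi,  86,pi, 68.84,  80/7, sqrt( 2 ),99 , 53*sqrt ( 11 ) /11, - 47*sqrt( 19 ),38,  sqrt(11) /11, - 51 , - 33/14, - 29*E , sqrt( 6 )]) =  [ - 47 * sqrt(19), - 29 * E ,-51 , - 33/14 , 0, sqrt( 11) /11, sqrt( 2 ),sqrt( 3), sqrt( 6 ),  pi, sqrt( 11),80/7,53*sqrt( 11) /11,73/pi, 38, 68.84,86,  99]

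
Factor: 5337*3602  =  19223874 = 2^1*3^2*593^1*1801^1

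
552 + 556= 1108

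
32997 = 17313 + 15684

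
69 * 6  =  414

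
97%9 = 7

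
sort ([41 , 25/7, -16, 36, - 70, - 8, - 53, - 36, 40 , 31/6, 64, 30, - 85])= [  -  85, - 70, - 53,-36, - 16, - 8, 25/7,31/6,30, 36, 40,41,64] 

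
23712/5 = 4742+2/5= 4742.40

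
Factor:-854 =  - 2^1*7^1 * 61^1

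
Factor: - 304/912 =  - 3^ (-1) = -1/3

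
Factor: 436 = 2^2*109^1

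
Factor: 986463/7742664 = 2^(  -  3 )*43^1*53^ ( - 1)*2029^( - 1 ) * 2549^1=109607/860296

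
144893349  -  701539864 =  - 556646515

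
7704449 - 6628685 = 1075764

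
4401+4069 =8470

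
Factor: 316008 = 2^3*3^3*7^1 * 11^1 * 19^1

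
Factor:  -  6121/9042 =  - 2^ ( - 1)*3^( - 1 )*11^(  -  1)*137^( - 1 )*6121^1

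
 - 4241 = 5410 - 9651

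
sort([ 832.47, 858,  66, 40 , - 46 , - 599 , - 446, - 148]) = [-599,  -  446,  -  148,  -  46,40 , 66,832.47, 858 ] 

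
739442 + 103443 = 842885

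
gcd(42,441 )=21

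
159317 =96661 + 62656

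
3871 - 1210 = 2661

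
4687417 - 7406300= - 2718883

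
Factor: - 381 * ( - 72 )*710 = 19476720=2^4*3^3*5^1*71^1*127^1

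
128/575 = 128/575= 0.22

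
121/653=121/653 = 0.19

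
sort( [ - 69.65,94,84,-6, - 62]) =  [ - 69.65,-62 ,  -  6,84, 94]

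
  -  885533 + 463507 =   -  422026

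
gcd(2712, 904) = 904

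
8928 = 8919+9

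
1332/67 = 1332/67 = 19.88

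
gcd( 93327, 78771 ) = 3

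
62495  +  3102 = 65597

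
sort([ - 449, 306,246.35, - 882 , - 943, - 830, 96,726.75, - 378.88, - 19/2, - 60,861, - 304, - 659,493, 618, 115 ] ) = [ - 943,  -  882, -830, - 659, - 449, - 378.88,-304, - 60, - 19/2,96,  115, 246.35,  306, 493, 618,726.75, 861]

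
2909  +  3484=6393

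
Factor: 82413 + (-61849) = 2^2 * 53^1* 97^1 = 20564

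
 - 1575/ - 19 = 82 + 17/19  =  82.89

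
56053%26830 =2393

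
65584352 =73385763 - 7801411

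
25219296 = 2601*9696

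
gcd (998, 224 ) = 2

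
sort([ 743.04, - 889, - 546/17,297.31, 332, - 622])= [  -  889,-622 , - 546/17, 297.31,  332, 743.04 ]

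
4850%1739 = 1372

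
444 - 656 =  - 212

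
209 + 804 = 1013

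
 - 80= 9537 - 9617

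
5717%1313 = 465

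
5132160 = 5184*990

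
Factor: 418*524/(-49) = -2^3*7^( - 2) *11^1*19^1*131^1 =- 219032/49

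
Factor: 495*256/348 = 2^6* 3^1*5^1 * 11^1 * 29^ ( - 1) = 10560/29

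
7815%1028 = 619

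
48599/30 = 48599/30 = 1619.97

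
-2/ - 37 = 2/37 = 0.05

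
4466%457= 353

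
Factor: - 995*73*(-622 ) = 2^1*5^1*  73^1*199^1*311^1= 45178970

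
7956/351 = 22+2/3  =  22.67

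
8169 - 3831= 4338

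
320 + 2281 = 2601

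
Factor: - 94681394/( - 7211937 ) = 2^1*3^( - 1)*61^1* 89^( - 1)* 27011^ ( - 1 )*776077^1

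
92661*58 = 5374338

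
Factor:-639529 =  -11^1*47^1*1237^1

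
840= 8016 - 7176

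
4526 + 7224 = 11750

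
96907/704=137+459/704 = 137.65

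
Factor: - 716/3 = -2^2*3^( - 1)*179^1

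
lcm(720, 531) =42480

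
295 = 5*59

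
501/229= 501/229 = 2.19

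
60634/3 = 20211 + 1/3 =20211.33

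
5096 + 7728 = 12824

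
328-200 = 128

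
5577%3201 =2376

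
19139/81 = 19139/81 = 236.28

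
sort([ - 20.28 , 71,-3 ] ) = [ - 20.28, - 3,71 ] 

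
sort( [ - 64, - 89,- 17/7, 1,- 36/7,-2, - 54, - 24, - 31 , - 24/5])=[ - 89 , - 64 ,  -  54, - 31,-24, - 36/7,-24/5, - 17/7, - 2, 1]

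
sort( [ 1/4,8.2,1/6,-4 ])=[  -  4,1/6, 1/4, 8.2]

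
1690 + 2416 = 4106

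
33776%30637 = 3139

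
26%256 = 26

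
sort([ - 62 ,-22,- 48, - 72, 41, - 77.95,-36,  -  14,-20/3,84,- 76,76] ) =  [ - 77.95,  -  76, - 72, - 62, - 48,-36, - 22 , - 14,-20/3,41,76, 84]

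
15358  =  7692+7666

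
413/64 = 6+ 29/64 = 6.45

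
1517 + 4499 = 6016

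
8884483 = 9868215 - 983732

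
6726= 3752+2974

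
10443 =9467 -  - 976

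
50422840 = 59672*845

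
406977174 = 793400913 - 386423739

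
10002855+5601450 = 15604305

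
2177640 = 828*2630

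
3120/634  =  1560/317=4.92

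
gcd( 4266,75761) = 79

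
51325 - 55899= - 4574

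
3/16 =3/16 =0.19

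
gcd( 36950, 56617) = 1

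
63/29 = 63/29 = 2.17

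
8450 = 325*26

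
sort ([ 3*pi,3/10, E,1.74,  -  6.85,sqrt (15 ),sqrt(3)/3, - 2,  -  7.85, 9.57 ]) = [ - 7.85, - 6.85, - 2,3/10, sqrt( 3 )/3,1.74,E,sqrt (15 ), 3* pi , 9.57 ]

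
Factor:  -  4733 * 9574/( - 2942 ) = 1471^( - 1)*4733^1* 4787^1 = 22656871/1471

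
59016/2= 29508  =  29508.00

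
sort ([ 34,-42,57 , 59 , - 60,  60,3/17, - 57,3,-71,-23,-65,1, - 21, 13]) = [  -  71, - 65, - 60, - 57 ,-42,-23,-21,3/17,1, 3,13,34, 57,59,60] 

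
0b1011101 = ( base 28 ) 39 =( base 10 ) 93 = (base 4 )1131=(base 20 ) 4d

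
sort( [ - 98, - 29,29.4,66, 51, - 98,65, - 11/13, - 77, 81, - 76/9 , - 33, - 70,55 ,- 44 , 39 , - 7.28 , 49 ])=[ - 98, -98, - 77, - 70, - 44, - 33 , - 29,-76/9,-7.28, - 11/13,29.4,39,49, 51,55,65,66, 81] 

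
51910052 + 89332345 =141242397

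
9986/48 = 4993/24 = 208.04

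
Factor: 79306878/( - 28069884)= - 307391/108798 = - 2^( - 1)*3^( - 1 )*7^1* 18133^( - 1)*43913^1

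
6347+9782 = 16129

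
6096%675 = 21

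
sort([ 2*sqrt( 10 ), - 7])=[ - 7, 2*sqrt( 10 ) ] 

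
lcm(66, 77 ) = 462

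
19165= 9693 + 9472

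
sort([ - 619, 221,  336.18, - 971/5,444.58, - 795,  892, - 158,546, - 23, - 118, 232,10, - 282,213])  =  [ - 795, - 619,- 282,  -  971/5, - 158, - 118,  -  23, 10,213,221, 232,336.18, 444.58,546 , 892 ]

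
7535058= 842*8949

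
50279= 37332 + 12947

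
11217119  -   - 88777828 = 99994947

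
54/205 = 54/205 = 0.26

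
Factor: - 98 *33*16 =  - 2^5 * 3^1*7^2*11^1 = -51744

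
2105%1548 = 557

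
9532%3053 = 373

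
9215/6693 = 1 + 26/69 = 1.38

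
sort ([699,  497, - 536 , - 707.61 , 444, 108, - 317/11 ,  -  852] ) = [ - 852, - 707.61, - 536,-317/11,108,  444,497, 699]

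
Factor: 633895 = 5^1*97^1*1307^1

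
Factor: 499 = 499^1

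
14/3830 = 7/1915 = 0.00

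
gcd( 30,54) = 6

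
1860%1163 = 697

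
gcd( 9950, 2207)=1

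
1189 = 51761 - 50572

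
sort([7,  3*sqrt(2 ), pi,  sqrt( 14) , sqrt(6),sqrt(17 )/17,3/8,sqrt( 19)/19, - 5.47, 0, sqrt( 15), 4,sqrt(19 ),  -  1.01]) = [ - 5.47, - 1.01,0, sqrt(19 ) /19,sqrt( 17) /17,3/8,sqrt( 6 ) , pi, sqrt(14),sqrt(15 ),4, 3*sqrt(2), sqrt(19), 7]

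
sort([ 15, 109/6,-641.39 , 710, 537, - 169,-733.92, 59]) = [-733.92, - 641.39, - 169, 15, 109/6, 59 , 537, 710]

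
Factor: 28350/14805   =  2^1*3^2*5^1*47^(-1 ) = 90/47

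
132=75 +57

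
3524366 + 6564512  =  10088878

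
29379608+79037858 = 108417466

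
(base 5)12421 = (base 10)986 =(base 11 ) 817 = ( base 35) s6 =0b1111011010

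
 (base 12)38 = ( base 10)44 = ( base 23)1l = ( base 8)54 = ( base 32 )1c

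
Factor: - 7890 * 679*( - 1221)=2^1*3^2 * 5^1*7^1 * 11^1*37^1*97^1*263^1 = 6541275510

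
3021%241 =129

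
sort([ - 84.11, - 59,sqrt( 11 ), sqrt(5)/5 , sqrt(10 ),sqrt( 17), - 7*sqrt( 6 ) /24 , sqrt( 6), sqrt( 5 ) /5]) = [ - 84.11, - 59,-7*sqrt(6 )/24, sqrt (5)/5,sqrt(  5 )/5, sqrt( 6 ), sqrt( 10), sqrt( 11 ), sqrt(17 ) ]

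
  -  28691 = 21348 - 50039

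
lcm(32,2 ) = 32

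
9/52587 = 1/5843 = 0.00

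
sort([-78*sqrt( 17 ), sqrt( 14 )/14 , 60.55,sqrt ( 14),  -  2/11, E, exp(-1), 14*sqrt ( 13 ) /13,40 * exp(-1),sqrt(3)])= [ - 78 * sqrt( 17), - 2/11, sqrt(14 )/14, exp( - 1), sqrt(3 ),E, sqrt(14), 14*sqrt(13)/13, 40*exp( - 1 ), 60.55]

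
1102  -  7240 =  - 6138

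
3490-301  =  3189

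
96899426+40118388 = 137017814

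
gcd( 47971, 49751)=89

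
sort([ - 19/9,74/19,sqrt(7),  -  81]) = [ - 81,-19/9,sqrt(7 ),74/19 ] 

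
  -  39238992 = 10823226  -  50062218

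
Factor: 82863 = 3^5*11^1*31^1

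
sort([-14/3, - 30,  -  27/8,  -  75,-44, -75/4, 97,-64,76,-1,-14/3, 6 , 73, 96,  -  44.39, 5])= [ - 75 ,-64, - 44.39,-44,-30,- 75/4, - 14/3,-14/3,-27/8 ,-1,5, 6,  73,76, 96,97]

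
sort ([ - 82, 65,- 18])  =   [  -  82, - 18,65 ] 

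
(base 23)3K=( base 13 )6B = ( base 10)89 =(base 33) 2N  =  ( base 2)1011001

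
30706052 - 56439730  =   - 25733678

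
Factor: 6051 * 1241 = 3^1*17^1*73^1* 2017^1 = 7509291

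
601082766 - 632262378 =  - 31179612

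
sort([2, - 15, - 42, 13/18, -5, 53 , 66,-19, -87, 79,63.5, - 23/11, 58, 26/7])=[ - 87, - 42, - 19, - 15, - 5, - 23/11, 13/18,2, 26/7, 53,  58 , 63.5,66, 79 ] 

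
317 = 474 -157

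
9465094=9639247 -174153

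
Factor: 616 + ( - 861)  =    -  5^1*7^2 = -  245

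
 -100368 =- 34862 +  - 65506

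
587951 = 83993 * 7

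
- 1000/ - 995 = 200/199 = 1.01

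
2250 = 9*250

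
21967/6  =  21967/6 = 3661.17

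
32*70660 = 2261120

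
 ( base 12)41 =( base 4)301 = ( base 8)61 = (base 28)1l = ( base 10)49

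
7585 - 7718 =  - 133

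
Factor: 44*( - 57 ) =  - 2508 = -2^2*3^1*11^1 * 19^1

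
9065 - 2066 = 6999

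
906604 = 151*6004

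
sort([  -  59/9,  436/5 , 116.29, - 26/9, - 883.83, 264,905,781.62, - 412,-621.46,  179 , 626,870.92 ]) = [ - 883.83,- 621.46, - 412, -59/9, - 26/9,436/5,116.29,179,264,  626,  781.62, 870.92,905]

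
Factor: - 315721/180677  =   - 851/487 = -23^1* 37^1 * 487^( - 1)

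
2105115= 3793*555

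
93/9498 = 31/3166=0.01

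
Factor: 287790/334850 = 3^1*5^( - 1)*37^( - 1 )*53^1= 159/185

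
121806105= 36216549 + 85589556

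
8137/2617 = 8137/2617 = 3.11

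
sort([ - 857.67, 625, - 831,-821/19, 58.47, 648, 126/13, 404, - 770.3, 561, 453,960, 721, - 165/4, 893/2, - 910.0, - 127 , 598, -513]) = [ - 910.0, - 857.67, - 831, -770.3, - 513, - 127, - 821/19, - 165/4, 126/13, 58.47, 404,893/2, 453, 561, 598,625,648, 721,960 ] 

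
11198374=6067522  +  5130852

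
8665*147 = 1273755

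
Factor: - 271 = -271^1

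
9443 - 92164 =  - 82721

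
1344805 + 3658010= 5002815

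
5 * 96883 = 484415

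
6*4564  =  27384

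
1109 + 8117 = 9226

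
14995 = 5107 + 9888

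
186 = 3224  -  3038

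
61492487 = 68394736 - 6902249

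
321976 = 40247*8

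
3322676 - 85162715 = -81840039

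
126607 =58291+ 68316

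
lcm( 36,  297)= 1188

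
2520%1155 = 210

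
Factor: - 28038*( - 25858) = 2^2*3^1*7^1 * 1847^1*4673^1 =725006604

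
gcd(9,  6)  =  3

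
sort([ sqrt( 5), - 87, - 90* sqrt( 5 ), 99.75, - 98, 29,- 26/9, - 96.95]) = [ - 90 *sqrt(5), - 98, - 96.95, - 87 , - 26/9, sqrt( 5), 29, 99.75]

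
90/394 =45/197= 0.23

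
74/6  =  12 + 1/3 = 12.33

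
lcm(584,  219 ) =1752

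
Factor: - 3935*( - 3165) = 3^1 * 5^2*211^1*787^1 = 12454275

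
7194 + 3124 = 10318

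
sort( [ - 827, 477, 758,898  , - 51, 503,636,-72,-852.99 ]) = [ - 852.99,-827, - 72,- 51,  477, 503 , 636,  758,898]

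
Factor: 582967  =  7^1*11^1*67^1*113^1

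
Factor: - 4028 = - 2^2 * 19^1*53^1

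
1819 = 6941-5122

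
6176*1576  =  9733376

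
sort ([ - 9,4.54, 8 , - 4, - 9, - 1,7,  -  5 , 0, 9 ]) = [ - 9, - 9, - 5,-4, - 1,0,4.54 , 7,8, 9 ]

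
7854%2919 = 2016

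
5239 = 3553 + 1686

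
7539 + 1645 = 9184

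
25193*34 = 856562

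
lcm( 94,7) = 658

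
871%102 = 55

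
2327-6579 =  - 4252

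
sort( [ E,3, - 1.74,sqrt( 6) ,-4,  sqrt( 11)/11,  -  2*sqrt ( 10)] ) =[  -  2 * sqrt( 10), - 4, - 1.74,sqrt ( 11)/11,sqrt ( 6 ), E,3 ]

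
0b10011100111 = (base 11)a41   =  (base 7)3442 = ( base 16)4E7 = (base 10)1255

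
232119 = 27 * 8597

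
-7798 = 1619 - 9417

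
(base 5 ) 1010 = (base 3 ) 11211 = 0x82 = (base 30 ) 4A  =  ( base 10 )130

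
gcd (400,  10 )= 10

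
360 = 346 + 14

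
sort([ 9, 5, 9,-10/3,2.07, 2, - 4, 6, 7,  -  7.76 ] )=[-7.76, - 4, - 10/3 , 2,2.07,5,  6,  7, 9, 9 ]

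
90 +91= 181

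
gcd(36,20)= 4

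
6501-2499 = 4002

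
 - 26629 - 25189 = - 51818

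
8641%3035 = 2571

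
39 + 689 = 728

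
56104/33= 56104/33  =  1700.12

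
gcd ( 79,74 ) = 1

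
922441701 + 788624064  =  1711065765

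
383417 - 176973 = 206444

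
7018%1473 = 1126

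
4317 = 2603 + 1714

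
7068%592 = 556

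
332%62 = 22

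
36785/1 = 36785 = 36785.00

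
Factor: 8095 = 5^1*1619^1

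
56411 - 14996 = 41415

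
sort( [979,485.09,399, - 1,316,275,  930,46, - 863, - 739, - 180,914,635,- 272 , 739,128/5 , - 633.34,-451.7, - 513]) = [ -863, - 739 , - 633.34, - 513, - 451.7, - 272, - 180, - 1,128/5  ,  46,275, 316,399,485.09,635,739,914,930, 979]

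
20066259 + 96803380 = 116869639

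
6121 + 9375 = 15496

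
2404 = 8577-6173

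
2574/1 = 2574=2574.00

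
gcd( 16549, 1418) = 1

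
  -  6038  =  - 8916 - -2878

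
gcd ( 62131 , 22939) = 1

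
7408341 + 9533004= 16941345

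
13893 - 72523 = - 58630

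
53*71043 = 3765279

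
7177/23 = 312+1/23= 312.04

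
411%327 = 84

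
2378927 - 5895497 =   -  3516570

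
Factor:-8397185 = -5^1 * 23^1*73019^1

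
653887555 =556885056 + 97002499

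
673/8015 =673/8015 = 0.08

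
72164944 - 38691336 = 33473608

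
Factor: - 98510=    - 2^1*5^1*9851^1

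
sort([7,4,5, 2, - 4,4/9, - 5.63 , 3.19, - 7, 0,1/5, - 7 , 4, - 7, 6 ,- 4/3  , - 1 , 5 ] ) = [  -  7 , - 7, - 7, - 5.63, - 4,-4/3, - 1 , 0,1/5, 4/9,2, 3.19,4,4,5,5,6,7]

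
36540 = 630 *58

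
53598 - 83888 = - 30290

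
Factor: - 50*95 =-2^1*5^3*19^1 = - 4750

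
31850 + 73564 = 105414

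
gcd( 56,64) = 8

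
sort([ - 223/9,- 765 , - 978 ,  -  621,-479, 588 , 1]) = [ - 978, - 765, - 621 , - 479,  -  223/9, 1,588]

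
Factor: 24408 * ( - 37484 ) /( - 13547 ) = 2^5*3^3 * 19^( - 1 ) * 23^(-1) * 31^( - 1)*113^1*9371^1 = 914909472/13547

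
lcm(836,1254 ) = 2508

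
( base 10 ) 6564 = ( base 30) 78O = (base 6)50220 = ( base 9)10003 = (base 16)19A4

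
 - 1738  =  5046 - 6784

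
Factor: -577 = - 577^1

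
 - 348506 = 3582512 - 3931018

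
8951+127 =9078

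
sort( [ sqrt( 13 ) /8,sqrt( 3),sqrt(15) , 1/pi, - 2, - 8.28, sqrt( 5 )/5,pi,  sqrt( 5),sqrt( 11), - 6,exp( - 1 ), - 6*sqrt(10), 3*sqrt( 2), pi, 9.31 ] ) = [ - 6*sqrt( 10),-8.28, - 6, - 2,1/pi,exp( - 1), sqrt( 5)/5, sqrt( 13) /8,sqrt( 3 ),  sqrt( 5),pi, pi,sqrt(11), sqrt( 15 ), 3*sqrt(2),  9.31 ]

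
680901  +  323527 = 1004428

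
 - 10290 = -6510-3780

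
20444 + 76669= 97113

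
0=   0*2278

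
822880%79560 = 27280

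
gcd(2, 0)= 2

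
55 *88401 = 4862055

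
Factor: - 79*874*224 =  - 15466304 = - 2^6*7^1 * 19^1*23^1 *79^1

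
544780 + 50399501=50944281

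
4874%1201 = 70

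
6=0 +6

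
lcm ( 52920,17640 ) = 52920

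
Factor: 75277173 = 3^1 *17^1*1476023^1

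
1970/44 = 44 + 17/22  =  44.77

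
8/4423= 8/4423 =0.00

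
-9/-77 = 9/77 = 0.12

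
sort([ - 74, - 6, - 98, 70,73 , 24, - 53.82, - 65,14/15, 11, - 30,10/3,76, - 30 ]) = [ - 98, - 74,-65, - 53.82, - 30, - 30, - 6, 14/15,10/3,11, 24,70 , 73 , 76]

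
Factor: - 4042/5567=-2^1*19^( - 1)*43^1*47^1*293^( - 1 ) 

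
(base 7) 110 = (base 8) 70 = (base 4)320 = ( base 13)44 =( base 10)56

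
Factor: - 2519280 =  - 2^4*3^2*5^1*3499^1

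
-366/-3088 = 183/1544 =0.12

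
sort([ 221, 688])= [ 221, 688] 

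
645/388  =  1 + 257/388  =  1.66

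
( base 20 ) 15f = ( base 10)515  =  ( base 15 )245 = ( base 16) 203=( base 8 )1003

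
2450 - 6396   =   - 3946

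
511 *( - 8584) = -4386424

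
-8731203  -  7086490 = - 15817693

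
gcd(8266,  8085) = 1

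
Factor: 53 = 53^1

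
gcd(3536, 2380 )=68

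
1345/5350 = 269/1070= 0.25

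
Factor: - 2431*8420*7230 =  - 2^3*3^1 * 5^2*11^1*13^1*17^1*241^1*421^1 = - 147991014600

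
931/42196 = 133/6028  =  0.02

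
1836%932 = 904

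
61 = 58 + 3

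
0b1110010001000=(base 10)7304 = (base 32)748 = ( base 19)1148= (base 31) 7IJ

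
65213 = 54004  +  11209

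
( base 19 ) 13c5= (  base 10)8175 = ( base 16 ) 1fef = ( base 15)2650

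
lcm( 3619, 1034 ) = 7238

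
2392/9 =265 + 7/9 =265.78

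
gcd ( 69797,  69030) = 767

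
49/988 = 49/988 = 0.05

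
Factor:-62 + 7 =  - 55 = -5^1*11^1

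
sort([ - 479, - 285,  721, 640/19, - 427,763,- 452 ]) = [ - 479, - 452, - 427, - 285, 640/19, 721, 763]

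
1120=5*224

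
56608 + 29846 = 86454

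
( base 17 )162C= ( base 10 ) 6693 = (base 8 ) 15045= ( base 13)307B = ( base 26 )9nb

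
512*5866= 3003392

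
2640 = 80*33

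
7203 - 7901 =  - 698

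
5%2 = 1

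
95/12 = 95/12 = 7.92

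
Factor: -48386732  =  -2^2*29^1 * 417127^1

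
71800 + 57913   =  129713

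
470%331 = 139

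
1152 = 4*288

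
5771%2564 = 643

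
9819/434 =22 + 271/434 = 22.62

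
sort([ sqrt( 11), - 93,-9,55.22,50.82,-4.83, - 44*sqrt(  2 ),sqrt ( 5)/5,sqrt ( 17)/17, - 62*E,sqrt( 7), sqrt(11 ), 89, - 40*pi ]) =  [  -  62*E,-40*pi, - 93, - 44*sqrt( 2 ) , - 9, - 4.83, sqrt( 17 ) /17,sqrt(5 )/5,sqrt( 7 ), sqrt(  11),sqrt ( 11 ),50.82, 55.22,  89] 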